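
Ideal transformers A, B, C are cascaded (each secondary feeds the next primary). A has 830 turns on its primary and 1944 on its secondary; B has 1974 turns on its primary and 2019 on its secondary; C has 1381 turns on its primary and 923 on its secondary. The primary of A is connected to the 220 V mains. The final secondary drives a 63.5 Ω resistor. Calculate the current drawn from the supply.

After A: V = 220.00 × 1944/830 = 515.28 V.
After B: V = 515.28 × 2019/1974 = 527.02 V.
After C: V = 527.02 × 923/1381 = 352.24 V.
I_load = 352.24/63.5 = 5.5471 A, so P_out = 352.24 × 5.5471 = 1953.9 W.
All ideal ⇒ P_in = P_out, so I_supply = 1953.9/220 = 8.88 A.

I_supply ≈ 8.88 A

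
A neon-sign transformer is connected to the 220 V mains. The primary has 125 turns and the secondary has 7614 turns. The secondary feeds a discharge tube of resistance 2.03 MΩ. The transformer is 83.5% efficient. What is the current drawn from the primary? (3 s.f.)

I_p ≈ 0.482 A

V_s = 220 × 7614/125 = 13401 V.
I_s = V_s/R = 13401/(2.03×10^6) = 0.0066013 A.
P_out = V_s I_s = 13401 × 0.0066013 = 88.462 W.
P_in = P_out/η = 88.462/0.835 = 105.94 W.
I_p = P_in/V_p = 105.94/220 = 0.482 A.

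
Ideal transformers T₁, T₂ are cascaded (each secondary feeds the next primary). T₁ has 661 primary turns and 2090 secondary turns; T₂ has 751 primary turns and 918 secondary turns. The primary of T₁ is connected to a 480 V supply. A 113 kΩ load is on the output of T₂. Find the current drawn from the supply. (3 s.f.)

After T₁: V = 480.00 × 2090/661 = 1517.7 V.
After T₂: V = 1517.7 × 918/751 = 1855.2 V.
I_load = 1855.2/113000 = 0.016418 A, so P_out = 1855.2 × 0.016418 = 30.458 W.
All ideal ⇒ P_in = P_out, so I_supply = 30.458/480 = 0.0635 A.

I_supply ≈ 0.0635 A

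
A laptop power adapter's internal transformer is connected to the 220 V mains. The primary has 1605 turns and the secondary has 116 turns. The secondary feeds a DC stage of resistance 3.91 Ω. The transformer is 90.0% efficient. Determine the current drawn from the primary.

I_p ≈ 0.327 A

V_s = 220 × 116/1605 = 15.900 V.
I_s = V_s/R = 15.900/3.91 = 4.0666 A.
P_out = V_s I_s = 15.900 × 4.0666 = 64.660 W.
P_in = P_out/η = 64.660/0.900 = 71.844 W.
I_p = P_in/V_p = 71.844/220 = 0.327 A.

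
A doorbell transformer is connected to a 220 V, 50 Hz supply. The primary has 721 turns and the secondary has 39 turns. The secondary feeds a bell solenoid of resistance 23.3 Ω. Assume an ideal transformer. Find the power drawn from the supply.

V_s = V_p × N_s/N_p = 220 × 39/721 = 11.900 V.
I_s = V_s/R = 11.900/23.3 = 0.51074 A.
I_p = I_s × N_s/N_p = 0.51074 × 39/721 = 0.027626 A.
P = V_p I_p = 220 × 0.027626 = 6.08 W.

P ≈ 6.08 W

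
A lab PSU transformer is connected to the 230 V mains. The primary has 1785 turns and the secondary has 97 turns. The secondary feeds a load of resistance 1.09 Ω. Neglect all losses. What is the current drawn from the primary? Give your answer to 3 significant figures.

V_s = V_p × N_s/N_p = 230 × 97/1785 = 12.499 V.
I_s = V_s/R = 12.499/1.09 = 11.467 A.
For an ideal transformer I_p N_p = I_s N_s, so I_p = 11.467 × 97/1785 = 0.623 A.

I_p ≈ 0.623 A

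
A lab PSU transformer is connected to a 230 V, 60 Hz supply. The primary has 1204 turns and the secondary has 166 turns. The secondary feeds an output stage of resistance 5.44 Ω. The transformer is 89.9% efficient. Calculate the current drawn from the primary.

V_s = 230 × 166/1204 = 31.711 V.
I_s = V_s/R = 31.711/5.44 = 5.8292 A.
P_out = V_s I_s = 31.711 × 5.8292 = 184.85 W.
P_in = P_out/η = 184.85/0.899 = 205.62 W.
I_p = P_in/V_p = 205.62/230 = 0.894 A.

I_p ≈ 0.894 A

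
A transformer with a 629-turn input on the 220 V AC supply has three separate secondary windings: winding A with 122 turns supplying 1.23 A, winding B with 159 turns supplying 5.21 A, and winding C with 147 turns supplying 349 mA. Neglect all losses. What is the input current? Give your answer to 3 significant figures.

I_in ≈ 1.64 A

V_A = 220 × 122/629 = 42.671 V; V_B = 220 × 159/629 = 55.612 V; V_C = 220 × 147/629 = 51.415 V.
P_out = V_A I_A + V_B I_B + V_C I_C = 42.671×1.23 + 55.612×5.21 + 51.415×0.349 = 52.485 + 289.74 + 17.944 = 360.17 W.
Ideal ⇒ P_in = P_out, so I_in = P_out/V_in = 360.17/220 = 1.64 A.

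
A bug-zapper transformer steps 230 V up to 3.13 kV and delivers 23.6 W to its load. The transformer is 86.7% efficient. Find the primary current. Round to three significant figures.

P_in = P_out/η = 23.6/0.867 = 27.220 W.
I_p = P_in/V_p = 27.220/230 = 0.118 A.

I_p ≈ 0.118 A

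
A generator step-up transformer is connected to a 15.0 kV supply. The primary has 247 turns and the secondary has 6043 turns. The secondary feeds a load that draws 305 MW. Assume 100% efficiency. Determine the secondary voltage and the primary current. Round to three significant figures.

V_s ≈ 367000 V, I_p ≈ 20300 A

V_s = V_p × N_s/N_p = 15000 × 6043/247 = 366980 V.
I_s = P/V_s = 3.05×10^8/366980 = 831.10 A.
I_p = I_s × N_s/N_p = 831.10 × 6043/247 = 20300 A.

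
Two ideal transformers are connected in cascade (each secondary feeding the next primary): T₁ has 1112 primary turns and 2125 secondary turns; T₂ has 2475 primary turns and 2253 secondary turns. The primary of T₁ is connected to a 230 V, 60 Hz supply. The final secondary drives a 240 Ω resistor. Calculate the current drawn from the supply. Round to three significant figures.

Secondary of T₁: V = 230.00 × 2125/1112 = 439.52 V.
Secondary of T₂: V = 439.52 × 2253/2475 = 400.10 V.
I_load = 400.10/240 = 1.6671 A, so P_out = 400.10 × 1.6671 = 667.00 W.
All ideal ⇒ P_in = P_out, so I_supply = 667.00/230 = 2.90 A.

I_supply ≈ 2.90 A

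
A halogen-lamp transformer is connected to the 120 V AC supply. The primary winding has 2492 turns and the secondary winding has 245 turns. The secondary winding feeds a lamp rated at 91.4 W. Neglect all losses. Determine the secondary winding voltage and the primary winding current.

V_s ≈ 11.8 V, I_p ≈ 0.762 A

V_s = V_p × N_s/N_p = 120 × 245/2492 = 11.798 V.
I_s = P/V_s = 91.4/11.798 = 7.7472 A.
I_p = I_s × N_s/N_p = 7.7472 × 245/2492 = 0.762 A.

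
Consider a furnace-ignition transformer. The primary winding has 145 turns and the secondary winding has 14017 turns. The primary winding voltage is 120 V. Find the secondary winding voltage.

V_s/V_p = N_s/N_p, so V_s = 120 × 14017/145 = 11600 V.

V_s ≈ 11600 V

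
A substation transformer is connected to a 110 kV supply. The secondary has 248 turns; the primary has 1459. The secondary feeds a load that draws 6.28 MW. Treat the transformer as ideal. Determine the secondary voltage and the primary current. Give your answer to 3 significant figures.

V_s ≈ 18700 V, I_p ≈ 57.1 A

V_s = V_p × N_s/N_p = 110000 × 248/1459 = 18698 V.
I_s = P/V_s = 6.28×10^6/18698 = 335.87 A.
I_p = I_s × N_s/N_p = 335.87 × 248/1459 = 57.1 A.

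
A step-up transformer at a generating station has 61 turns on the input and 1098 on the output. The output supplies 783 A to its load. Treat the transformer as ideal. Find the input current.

I_in ≈ 14100 A

For an ideal transformer I_in/I_out = N_out/N_in, so I_in = 783 × 1098/61 = 14100 A.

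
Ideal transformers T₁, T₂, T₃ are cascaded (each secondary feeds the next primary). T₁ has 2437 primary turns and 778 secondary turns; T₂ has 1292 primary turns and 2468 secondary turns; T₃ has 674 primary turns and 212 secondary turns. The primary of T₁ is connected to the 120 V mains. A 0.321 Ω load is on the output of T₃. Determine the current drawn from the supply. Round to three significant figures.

I_supply ≈ 13.8 A

Secondary of T₁: V = 120.00 × 778/2437 = 38.309 V.
Secondary of T₂: V = 38.309 × 2468/1292 = 73.179 V.
Secondary of T₃: V = 73.179 × 212/674 = 23.018 V.
I_load = 23.018/0.321 = 71.707 A, so P_out = 23.018 × 71.707 = 1650.5 W.
All ideal ⇒ P_in = P_out, so I_supply = 1650.5/120 = 13.8 A.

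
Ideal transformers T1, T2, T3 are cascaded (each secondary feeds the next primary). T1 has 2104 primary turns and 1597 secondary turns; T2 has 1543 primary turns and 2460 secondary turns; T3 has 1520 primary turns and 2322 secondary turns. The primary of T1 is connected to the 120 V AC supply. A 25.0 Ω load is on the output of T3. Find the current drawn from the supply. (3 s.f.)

Secondary of T1: V = 120.00 × 1597/2104 = 91.084 V.
Secondary of T2: V = 91.084 × 2460/1543 = 145.21 V.
Secondary of T3: V = 145.21 × 2322/1520 = 221.83 V.
I_load = 221.83/25.0 = 8.8734 A, so P_out = 221.83 × 8.8734 = 1968.4 W.
All ideal ⇒ P_in = P_out, so I_supply = 1968.4/120 = 16.4 A.

I_supply ≈ 16.4 A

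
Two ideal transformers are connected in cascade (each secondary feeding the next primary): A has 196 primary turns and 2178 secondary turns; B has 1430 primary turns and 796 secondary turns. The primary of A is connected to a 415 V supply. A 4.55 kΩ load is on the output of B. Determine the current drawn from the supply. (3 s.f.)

Secondary of A: V = 415.00 × 2178/196 = 4611.6 V.
Secondary of B: V = 4611.6 × 796/1430 = 2567.0 V.
I_load = 2567.0/4550 = 0.56418 A, so P_out = 2567.0 × 0.56418 = 1448.2 W.
All ideal ⇒ P_in = P_out, so I_supply = 1448.2/415 = 3.49 A.

I_supply ≈ 3.49 A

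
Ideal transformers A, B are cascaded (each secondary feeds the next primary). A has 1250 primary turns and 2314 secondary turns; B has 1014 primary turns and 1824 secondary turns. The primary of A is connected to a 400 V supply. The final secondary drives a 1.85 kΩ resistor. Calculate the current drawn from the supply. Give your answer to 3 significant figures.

I_supply ≈ 2.40 A

Secondary of A: V = 400.00 × 2314/1250 = 740.48 V.
Secondary of B: V = 740.48 × 1824/1014 = 1332.0 V.
I_load = 1332.0/1850 = 0.71999 A, so P_out = 1332.0 × 0.71999 = 959.02 W.
All ideal ⇒ P_in = P_out, so I_supply = 959.02/400 = 2.40 A.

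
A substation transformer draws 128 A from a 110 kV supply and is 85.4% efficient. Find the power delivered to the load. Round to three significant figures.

P_in = V_p I_p = 110000 × 128 = 1.4080×10^7 W.
P_out = η P_in = 0.854 × 1.4080×10^7 = 1.20×10^7 W.

P_out ≈ 1.20×10^7 W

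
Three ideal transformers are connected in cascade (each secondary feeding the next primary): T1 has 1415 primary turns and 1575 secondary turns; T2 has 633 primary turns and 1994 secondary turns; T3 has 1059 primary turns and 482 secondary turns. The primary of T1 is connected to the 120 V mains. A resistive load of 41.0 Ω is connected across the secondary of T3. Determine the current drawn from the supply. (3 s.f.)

After T1: V = 120.00 × 1575/1415 = 133.57 V.
After T2: V = 133.57 × 1994/633 = 420.75 V.
After T3: V = 420.75 × 482/1059 = 191.50 V.
I_load = 191.50/41.0 = 4.6708 A, so P_out = 191.50 × 4.6708 = 894.48 W.
All ideal ⇒ P_in = P_out, so I_supply = 894.48/120 = 7.45 A.

I_supply ≈ 7.45 A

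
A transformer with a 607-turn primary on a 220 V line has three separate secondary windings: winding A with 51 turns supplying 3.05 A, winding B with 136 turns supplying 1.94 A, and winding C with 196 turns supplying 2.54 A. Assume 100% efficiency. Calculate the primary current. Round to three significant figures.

V_A = 220 × 51/607 = 18.484 V; V_B = 220 × 136/607 = 49.292 V; V_C = 220 × 196/607 = 71.038 V.
P_out = V_A I_A + V_B I_B + V_C I_C = 18.484×3.05 + 49.292×1.94 + 71.038×2.54 = 56.377 + 95.626 + 180.44 = 332.44 W.
Ideal ⇒ P_in = P_out, so I_p = P_out/V_p = 332.44/220 = 1.51 A.

I_p ≈ 1.51 A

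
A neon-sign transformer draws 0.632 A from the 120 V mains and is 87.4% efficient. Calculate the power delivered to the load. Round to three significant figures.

P_out ≈ 66.3 W

P_in = V_p I_p = 120 × 0.632 = 75.840 W.
P_out = η P_in = 0.874 × 75.840 = 66.3 W.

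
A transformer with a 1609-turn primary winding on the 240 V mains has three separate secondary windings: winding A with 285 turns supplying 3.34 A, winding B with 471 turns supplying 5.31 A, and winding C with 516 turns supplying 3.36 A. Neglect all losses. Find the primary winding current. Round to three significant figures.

V_A = 240 × 285/1609 = 42.511 V; V_B = 240 × 471/1609 = 70.255 V; V_C = 240 × 516/1609 = 76.967 V.
P_out = V_A I_A + V_B I_B + V_C I_C = 42.511×3.34 + 70.255×5.31 + 76.967×3.36 = 141.99 + 373.05 + 258.61 = 773.65 W.
Ideal ⇒ P_in = P_out, so I_p = P_out/V_p = 773.65/240 = 3.22 A.

I_p ≈ 3.22 A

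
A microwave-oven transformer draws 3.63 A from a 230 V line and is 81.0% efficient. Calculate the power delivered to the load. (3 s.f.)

P_in = V_p I_p = 230 × 3.63 = 834.90 W.
P_out = η P_in = 0.810 × 834.90 = 676 W.

P_out ≈ 676 W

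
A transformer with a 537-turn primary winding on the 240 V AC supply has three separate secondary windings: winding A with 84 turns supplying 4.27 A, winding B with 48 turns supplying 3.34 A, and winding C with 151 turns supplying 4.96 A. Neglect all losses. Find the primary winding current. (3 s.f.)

I_p ≈ 2.36 A

V_A = 240 × 84/537 = 37.542 V; V_B = 240 × 48/537 = 21.453 V; V_C = 240 × 151/537 = 67.486 V.
P_out = V_A I_A + V_B I_B + V_C I_C = 37.542×4.27 + 21.453×3.34 + 67.486×4.96 = 160.30 + 71.651 + 334.73 = 566.69 W.
Ideal ⇒ P_in = P_out, so I_p = P_out/V_p = 566.69/240 = 2.36 A.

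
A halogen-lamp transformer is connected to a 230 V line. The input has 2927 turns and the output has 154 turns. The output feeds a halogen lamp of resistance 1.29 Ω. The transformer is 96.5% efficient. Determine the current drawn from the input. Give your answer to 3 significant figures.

V_out = 230 × 154/2927 = 12.101 V.
I_out = V_out/R = 12.101/1.29 = 9.3807 A.
P_out = V_out I_out = 12.101 × 9.3807 = 113.52 W.
P_in = P_out/η = 113.52/0.965 = 117.63 W.
I_in = P_in/V_in = 117.63/230 = 0.511 A.

I_in ≈ 0.511 A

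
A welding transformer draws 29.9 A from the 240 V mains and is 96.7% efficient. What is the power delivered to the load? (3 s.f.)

P_out ≈ 6940 W

P_in = V_p I_p = 240 × 29.9 = 7176.0 W.
P_out = η P_in = 0.967 × 7176.0 = 6940 W.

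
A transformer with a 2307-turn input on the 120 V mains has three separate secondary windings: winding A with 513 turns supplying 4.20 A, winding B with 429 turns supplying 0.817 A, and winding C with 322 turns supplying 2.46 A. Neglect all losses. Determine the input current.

I_in ≈ 1.43 A

V_A = 120 × 513/2307 = 26.684 V; V_B = 120 × 429/2307 = 22.315 V; V_C = 120 × 322/2307 = 16.749 V.
P_out = V_A I_A + V_B I_B + V_C I_C = 26.684×4.20 + 22.315×0.817 + 16.749×2.46 = 112.07 + 18.231 + 41.203 = 171.51 W.
Ideal ⇒ P_in = P_out, so I_in = P_out/V_in = 171.51/120 = 1.43 A.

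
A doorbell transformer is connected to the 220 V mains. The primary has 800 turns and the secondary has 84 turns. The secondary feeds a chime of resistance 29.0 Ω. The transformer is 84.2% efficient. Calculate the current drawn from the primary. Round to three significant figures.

V_s = 220 × 84/800 = 23.100 V.
I_s = V_s/R = 23.100/29.0 = 0.79655 A.
P_out = V_s I_s = 23.100 × 0.79655 = 18.400 W.
P_in = P_out/η = 18.400/0.842 = 21.853 W.
I_p = P_in/V_p = 21.853/220 = 0.0993 A.

I_p ≈ 0.0993 A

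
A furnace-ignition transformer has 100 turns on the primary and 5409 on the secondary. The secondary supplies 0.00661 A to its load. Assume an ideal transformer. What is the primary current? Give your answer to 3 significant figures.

I_p ≈ 0.358 A

For an ideal transformer I_p/I_s = N_s/N_p, so I_p = 0.00661 × 5409/100 = 0.358 A.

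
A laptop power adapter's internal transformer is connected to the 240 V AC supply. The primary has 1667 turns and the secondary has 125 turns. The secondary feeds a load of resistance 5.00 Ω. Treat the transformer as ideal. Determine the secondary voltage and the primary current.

V_s = V_p × N_s/N_p = 240 × 125/1667 = 17.996 V.
I_s = V_s/R = 17.996/5.00 = 3.5993 A.
I_p = I_s × N_s/N_p = 3.5993 × 125/1667 = 0.270 A.

V_s ≈ 18.0 V, I_p ≈ 0.270 A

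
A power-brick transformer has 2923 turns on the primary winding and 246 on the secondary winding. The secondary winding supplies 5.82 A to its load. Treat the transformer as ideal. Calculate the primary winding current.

I_p ≈ 0.490 A

For an ideal transformer I_p/I_s = N_s/N_p, so I_p = 5.82 × 246/2923 = 0.490 A.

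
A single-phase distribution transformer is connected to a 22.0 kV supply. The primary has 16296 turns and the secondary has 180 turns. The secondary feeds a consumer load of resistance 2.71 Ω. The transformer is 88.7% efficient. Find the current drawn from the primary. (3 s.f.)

I_p ≈ 1.12 A

V_s = 22000 × 180/16296 = 243.00 V.
I_s = V_s/R = 243.00/2.71 = 89.670 A.
P_out = V_s I_s = 243.00 × 89.670 = 21790 W.
P_in = P_out/η = 21790/0.887 = 24566 W.
I_p = P_in/V_p = 24566/22000 = 1.12 A.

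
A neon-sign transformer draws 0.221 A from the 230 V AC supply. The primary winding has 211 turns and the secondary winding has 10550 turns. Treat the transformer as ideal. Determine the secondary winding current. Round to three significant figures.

I_s/I_p = N_p/N_s, so I_s = 0.221 × 211/10550 = 0.00442 A.

I_s ≈ 0.00442 A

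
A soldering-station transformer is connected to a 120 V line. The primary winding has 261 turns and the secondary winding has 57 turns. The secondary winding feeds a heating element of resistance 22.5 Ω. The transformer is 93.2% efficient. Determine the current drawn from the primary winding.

V_s = 120 × 57/261 = 26.207 V.
I_s = V_s/R = 26.207/22.5 = 1.1648 A.
P_out = V_s I_s = 26.207 × 1.1648 = 30.525 W.
P_in = P_out/η = 30.525/0.932 = 32.752 W.
I_p = P_in/V_p = 32.752/120 = 0.273 A.

I_p ≈ 0.273 A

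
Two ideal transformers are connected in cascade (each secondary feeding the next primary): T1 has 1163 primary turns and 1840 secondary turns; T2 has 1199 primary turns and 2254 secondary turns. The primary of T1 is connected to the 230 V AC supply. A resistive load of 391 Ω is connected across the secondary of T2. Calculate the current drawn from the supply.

I_supply ≈ 5.20 A

Secondary of T1: V = 230.00 × 1840/1163 = 363.89 V.
Secondary of T2: V = 363.89 × 2254/1199 = 684.07 V.
I_load = 684.07/391 = 1.7495 A, so P_out = 684.07 × 1.7495 = 1196.8 W.
All ideal ⇒ P_in = P_out, so I_supply = 1196.8/230 = 5.20 A.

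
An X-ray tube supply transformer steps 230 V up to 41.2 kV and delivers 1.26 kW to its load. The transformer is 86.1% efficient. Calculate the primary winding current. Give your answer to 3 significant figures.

I_p ≈ 6.36 A

P_in = P_out/η = 1260/0.861 = 1463.4 W.
I_p = P_in/V_p = 1463.4/230 = 6.36 A.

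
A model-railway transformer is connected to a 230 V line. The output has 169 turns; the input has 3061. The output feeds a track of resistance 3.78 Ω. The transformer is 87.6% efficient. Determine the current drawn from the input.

I_in ≈ 0.212 A

V_out = 230 × 169/3061 = 12.698 V.
I_out = V_out/R = 12.698/3.78 = 3.3594 A.
P_out = V_out I_out = 12.698 × 3.3594 = 42.659 W.
P_in = P_out/η = 42.659/0.876 = 48.697 W.
I_in = P_in/V_in = 48.697/230 = 0.212 A.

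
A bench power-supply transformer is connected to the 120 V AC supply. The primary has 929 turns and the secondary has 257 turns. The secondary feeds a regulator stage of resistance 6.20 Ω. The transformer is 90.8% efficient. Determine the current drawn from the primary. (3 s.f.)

I_p ≈ 1.63 A

V_s = 120 × 257/929 = 33.197 V.
I_s = V_s/R = 33.197/6.20 = 5.3544 A.
P_out = V_s I_s = 33.197 × 5.3544 = 177.75 W.
P_in = P_out/η = 177.75/0.908 = 195.76 W.
I_p = P_in/V_p = 195.76/120 = 1.63 A.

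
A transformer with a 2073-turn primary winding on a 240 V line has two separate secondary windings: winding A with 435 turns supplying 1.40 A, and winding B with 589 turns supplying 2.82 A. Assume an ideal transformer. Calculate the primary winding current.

V_A = 240 × 435/2073 = 50.362 V; V_B = 240 × 589/2073 = 68.191 V.
P_out = V_A I_A + V_B I_B = 50.362×1.40 + 68.191×2.82 = 70.507 + 192.30 = 262.81 W.
Ideal ⇒ P_in = P_out, so I_p = P_out/V_p = 262.81/240 = 1.10 A.

I_p ≈ 1.10 A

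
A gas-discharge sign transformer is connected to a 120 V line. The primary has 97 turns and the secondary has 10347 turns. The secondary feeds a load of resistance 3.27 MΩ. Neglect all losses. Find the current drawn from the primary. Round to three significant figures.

I_p ≈ 0.418 A

V_s = V_p × N_s/N_p = 120 × 10347/97 = 12800 V.
I_s = V_s/R = 12800/(3.27×10^6) = 0.0039145 A.
For an ideal transformer I_p N_p = I_s N_s, so I_p = 0.0039145 × 10347/97 = 0.418 A.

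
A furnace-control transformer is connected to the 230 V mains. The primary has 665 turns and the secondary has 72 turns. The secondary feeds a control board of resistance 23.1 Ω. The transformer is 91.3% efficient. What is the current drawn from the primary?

I_p ≈ 0.128 A

V_s = 230 × 72/665 = 24.902 V.
I_s = V_s/R = 24.902/23.1 = 1.0780 A.
P_out = V_s I_s = 24.902 × 1.0780 = 26.845 W.
P_in = P_out/η = 26.845/0.913 = 29.403 W.
I_p = P_in/V_p = 29.403/230 = 0.128 A.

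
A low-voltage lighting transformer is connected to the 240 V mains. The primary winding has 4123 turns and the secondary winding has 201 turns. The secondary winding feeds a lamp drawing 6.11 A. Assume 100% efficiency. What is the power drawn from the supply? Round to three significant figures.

P ≈ 71.5 W

I_p = I_s × N_s/N_p = 6.11 × 201/4123 = 0.29787 A.
P = V_p I_p = 240 × 0.29787 = 71.5 W.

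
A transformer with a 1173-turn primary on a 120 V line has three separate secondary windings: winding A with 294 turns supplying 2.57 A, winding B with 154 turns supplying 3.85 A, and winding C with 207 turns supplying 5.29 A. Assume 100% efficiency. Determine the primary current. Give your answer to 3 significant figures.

I_p ≈ 2.08 A

V_A = 120 × 294/1173 = 30.077 V; V_B = 120 × 154/1173 = 15.754 V; V_C = 120 × 207/1173 = 21.176 V.
P_out = V_A I_A + V_B I_B + V_C I_C = 30.077×2.57 + 15.754×3.85 + 21.176×5.29 = 77.297 + 60.655 + 112.02 = 249.98 W.
Ideal ⇒ P_in = P_out, so I_p = P_out/V_p = 249.98/120 = 2.08 A.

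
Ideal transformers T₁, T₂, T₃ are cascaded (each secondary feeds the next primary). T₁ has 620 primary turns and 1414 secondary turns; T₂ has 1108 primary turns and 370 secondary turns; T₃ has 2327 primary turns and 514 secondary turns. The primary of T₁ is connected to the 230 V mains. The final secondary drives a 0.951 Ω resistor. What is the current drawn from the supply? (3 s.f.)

After T₁: V = 230.00 × 1414/620 = 524.55 V.
After T₂: V = 524.55 × 370/1108 = 175.17 V.
After T₃: V = 175.17 × 514/2327 = 38.691 V.
I_load = 38.691/0.951 = 40.685 A, so P_out = 38.691 × 40.685 = 1574.2 W.
All ideal ⇒ P_in = P_out, so I_supply = 1574.2/230 = 6.84 A.

I_supply ≈ 6.84 A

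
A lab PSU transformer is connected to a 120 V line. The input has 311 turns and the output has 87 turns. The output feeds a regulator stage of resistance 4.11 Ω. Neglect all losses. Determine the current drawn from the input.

V_out = V_in × N_out/N_in = 120 × 87/311 = 33.569 V.
I_out = V_out/R = 33.569/4.11 = 8.1677 A.
For an ideal transformer I_in N_in = I_out N_out, so I_in = 8.1677 × 87/311 = 2.28 A.

I_in ≈ 2.28 A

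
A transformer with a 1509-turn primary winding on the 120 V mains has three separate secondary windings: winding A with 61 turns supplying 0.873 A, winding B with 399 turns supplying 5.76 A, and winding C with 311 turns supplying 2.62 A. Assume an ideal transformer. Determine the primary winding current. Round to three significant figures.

I_p ≈ 2.10 A

V_A = 120 × 61/1509 = 4.8509 V; V_B = 120 × 399/1509 = 31.730 V; V_C = 120 × 311/1509 = 24.732 V.
P_out = V_A I_A + V_B I_B + V_C I_C = 4.8509×0.873 + 31.730×5.76 + 24.732×2.62 = 4.2348 + 182.76 + 64.797 = 251.79 W.
Ideal ⇒ P_in = P_out, so I_p = P_out/V_p = 251.79/120 = 2.10 A.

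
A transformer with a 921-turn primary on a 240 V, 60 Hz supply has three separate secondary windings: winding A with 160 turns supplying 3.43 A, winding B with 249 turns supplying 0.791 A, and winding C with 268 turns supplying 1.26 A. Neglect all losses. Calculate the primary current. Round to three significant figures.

I_p ≈ 1.18 A

V_A = 240 × 160/921 = 41.694 V; V_B = 240 × 249/921 = 64.886 V; V_C = 240 × 268/921 = 69.837 V.
P_out = V_A I_A + V_B I_B + V_C I_C = 41.694×3.43 + 64.886×0.791 + 69.837×1.26 = 143.01 + 51.325 + 87.995 = 282.33 W.
Ideal ⇒ P_in = P_out, so I_p = P_out/V_p = 282.33/240 = 1.18 A.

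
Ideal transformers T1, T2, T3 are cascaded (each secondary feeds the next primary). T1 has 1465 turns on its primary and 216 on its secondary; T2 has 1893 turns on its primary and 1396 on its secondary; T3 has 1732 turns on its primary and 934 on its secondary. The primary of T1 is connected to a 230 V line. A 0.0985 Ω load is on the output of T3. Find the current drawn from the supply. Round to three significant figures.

After T1: V = 230.00 × 216/1465 = 33.911 V.
After T2: V = 33.911 × 1396/1893 = 25.008 V.
After T3: V = 25.008 × 934/1732 = 13.486 V.
I_load = 13.486/0.0985 = 136.91 A, so P_out = 13.486 × 136.91 = 1846.4 W.
All ideal ⇒ P_in = P_out, so I_supply = 1846.4/230 = 8.03 A.

I_supply ≈ 8.03 A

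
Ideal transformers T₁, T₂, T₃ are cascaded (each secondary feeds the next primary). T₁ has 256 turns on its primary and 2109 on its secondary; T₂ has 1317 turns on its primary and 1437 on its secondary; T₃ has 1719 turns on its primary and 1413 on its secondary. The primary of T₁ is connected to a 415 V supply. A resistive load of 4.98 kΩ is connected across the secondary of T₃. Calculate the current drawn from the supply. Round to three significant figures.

After T₁: V = 415.00 × 2109/256 = 3418.9 V.
After T₂: V = 3418.9 × 1437/1317 = 3730.4 V.
After T₃: V = 3730.4 × 1413/1719 = 3066.4 V.
I_load = 3066.4/4980 = 0.61573 A, so P_out = 3066.4 × 0.61573 = 1888.1 W.
All ideal ⇒ P_in = P_out, so I_supply = 1888.1/415 = 4.55 A.

I_supply ≈ 4.55 A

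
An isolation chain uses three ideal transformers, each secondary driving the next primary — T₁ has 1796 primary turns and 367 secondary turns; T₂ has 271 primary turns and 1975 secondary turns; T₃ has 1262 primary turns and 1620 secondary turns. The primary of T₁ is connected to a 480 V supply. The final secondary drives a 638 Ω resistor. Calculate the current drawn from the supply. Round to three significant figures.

After T₁: V = 480.00 × 367/1796 = 98.085 V.
After T₂: V = 98.085 × 1975/271 = 714.82 V.
After T₃: V = 714.82 × 1620/1262 = 917.60 V.
I_load = 917.60/638 = 1.4382 A, so P_out = 917.60 × 1.4382 = 1319.7 W.
All ideal ⇒ P_in = P_out, so I_supply = 1319.7/480 = 2.75 A.

I_supply ≈ 2.75 A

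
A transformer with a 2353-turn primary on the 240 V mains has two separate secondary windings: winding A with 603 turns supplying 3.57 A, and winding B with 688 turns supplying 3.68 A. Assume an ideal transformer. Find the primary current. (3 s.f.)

V_A = 240 × 603/2353 = 61.504 V; V_B = 240 × 688/2353 = 70.174 V.
P_out = V_A I_A + V_B I_B = 61.504×3.57 + 70.174×3.68 = 219.57 + 258.24 = 477.81 W.
Ideal ⇒ P_in = P_out, so I_p = P_out/V_p = 477.81/240 = 1.99 A.

I_p ≈ 1.99 A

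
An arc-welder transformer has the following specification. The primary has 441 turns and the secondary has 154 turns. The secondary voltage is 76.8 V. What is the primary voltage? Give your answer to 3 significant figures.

V_p/V_s = N_p/N_s, so V_p = 76.8 × 441/154 = 220 V.

V_p ≈ 220 V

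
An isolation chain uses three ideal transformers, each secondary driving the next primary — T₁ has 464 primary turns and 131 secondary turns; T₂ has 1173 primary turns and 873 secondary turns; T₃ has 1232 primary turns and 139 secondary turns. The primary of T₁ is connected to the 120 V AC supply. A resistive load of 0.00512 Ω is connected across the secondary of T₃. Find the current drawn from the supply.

Secondary of T₁: V = 120.00 × 131/464 = 33.879 V.
Secondary of T₂: V = 33.879 × 873/1173 = 25.215 V.
Secondary of T₃: V = 25.215 × 139/1232 = 2.8448 V.
I_load = 2.8448/0.00512 = 555.63 A, so P_out = 2.8448 × 555.63 = 1580.7 W.
All ideal ⇒ P_in = P_out, so I_supply = 1580.7/120 = 13.2 A.

I_supply ≈ 13.2 A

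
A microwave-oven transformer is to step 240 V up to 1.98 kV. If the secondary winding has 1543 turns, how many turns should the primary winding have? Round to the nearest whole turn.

N_p/N_s = V_p/V_s, so N_p = 1543 × 240/1980 = 187.0 ≈ 187 turns.

N_p = 187 turns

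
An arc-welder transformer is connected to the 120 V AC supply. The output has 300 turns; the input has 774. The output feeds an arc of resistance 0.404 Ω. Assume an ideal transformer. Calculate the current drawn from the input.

I_in ≈ 44.6 A

V_out = V_in × N_out/N_in = 120 × 300/774 = 46.512 V.
I_out = V_out/R = 46.512/0.404 = 115.13 A.
For an ideal transformer I_in N_in = I_out N_out, so I_in = 115.13 × 300/774 = 44.6 A.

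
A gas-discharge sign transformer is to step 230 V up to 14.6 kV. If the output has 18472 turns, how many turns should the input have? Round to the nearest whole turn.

N_in/N_out = V_in/V_out, so N_in = 18472 × 230/14600 = 291.0 ≈ 291 turns.

N_in = 291 turns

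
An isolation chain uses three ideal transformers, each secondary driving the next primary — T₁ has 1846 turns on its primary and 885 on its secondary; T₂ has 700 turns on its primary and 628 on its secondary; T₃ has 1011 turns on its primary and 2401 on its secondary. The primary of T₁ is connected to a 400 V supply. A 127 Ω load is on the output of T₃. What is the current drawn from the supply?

After T₁: V = 400.00 × 885/1846 = 191.77 V.
After T₂: V = 191.77 × 628/700 = 172.04 V.
After T₃: V = 172.04 × 2401/1011 = 408.58 V.
I_load = 408.58/127 = 3.2171 A, so P_out = 408.58 × 3.2171 = 1314.5 W.
All ideal ⇒ P_in = P_out, so I_supply = 1314.5/400 = 3.29 A.

I_supply ≈ 3.29 A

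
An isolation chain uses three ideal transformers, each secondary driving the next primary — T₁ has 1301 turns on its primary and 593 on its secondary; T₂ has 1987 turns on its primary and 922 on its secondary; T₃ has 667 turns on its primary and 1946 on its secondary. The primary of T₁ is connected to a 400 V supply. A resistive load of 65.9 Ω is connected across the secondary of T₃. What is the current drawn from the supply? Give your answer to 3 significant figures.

After T₁: V = 400.00 × 593/1301 = 182.32 V.
After T₂: V = 182.32 × 922/1987 = 84.600 V.
After T₃: V = 84.600 × 1946/667 = 246.82 V.
I_load = 246.82/65.9 = 3.7454 A, so P_out = 246.82 × 3.7454 = 924.46 W.
All ideal ⇒ P_in = P_out, so I_supply = 924.46/400 = 2.31 A.

I_supply ≈ 2.31 A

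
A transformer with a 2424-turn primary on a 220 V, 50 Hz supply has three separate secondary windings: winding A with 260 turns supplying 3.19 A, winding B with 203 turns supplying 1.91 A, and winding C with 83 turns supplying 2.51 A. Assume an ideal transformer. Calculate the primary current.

V_A = 220 × 260/2424 = 23.597 V; V_B = 220 × 203/2424 = 18.424 V; V_C = 220 × 83/2424 = 7.5330 V.
P_out = V_A I_A + V_B I_B + V_C I_C = 23.597×3.19 + 18.424×1.91 + 7.5330×2.51 = 75.276 + 35.190 + 18.908 = 129.37 W.
Ideal ⇒ P_in = P_out, so I_p = P_out/V_p = 129.37/220 = 0.588 A.

I_p ≈ 0.588 A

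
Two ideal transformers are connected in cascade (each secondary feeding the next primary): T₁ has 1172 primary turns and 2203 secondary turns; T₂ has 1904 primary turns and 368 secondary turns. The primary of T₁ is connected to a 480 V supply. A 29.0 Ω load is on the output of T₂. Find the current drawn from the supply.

Secondary of T₁: V = 480.00 × 2203/1172 = 902.25 V.
Secondary of T₂: V = 902.25 × 368/1904 = 174.38 V.
I_load = 174.38/29.0 = 6.0133 A, so P_out = 174.38 × 6.0133 = 1048.6 W.
All ideal ⇒ P_in = P_out, so I_supply = 1048.6/480 = 2.18 A.

I_supply ≈ 2.18 A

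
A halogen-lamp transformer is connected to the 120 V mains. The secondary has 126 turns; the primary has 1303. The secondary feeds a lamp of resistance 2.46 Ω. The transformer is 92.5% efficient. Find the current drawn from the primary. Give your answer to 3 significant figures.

I_p ≈ 0.493 A

V_s = 120 × 126/1303 = 11.604 V.
I_s = V_s/R = 11.604/2.46 = 4.7171 A.
P_out = V_s I_s = 11.604 × 4.7171 = 54.737 W.
P_in = P_out/η = 54.737/0.925 = 59.175 W.
I_p = P_in/V_p = 59.175/120 = 0.493 A.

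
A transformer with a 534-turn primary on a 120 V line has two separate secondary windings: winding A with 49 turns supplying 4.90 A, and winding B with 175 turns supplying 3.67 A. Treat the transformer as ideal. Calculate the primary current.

V_A = 120 × 49/534 = 11.011 V; V_B = 120 × 175/534 = 39.326 V.
P_out = V_A I_A + V_B I_B = 11.011×4.90 + 39.326×3.67 = 53.955 + 144.33 = 198.28 W.
Ideal ⇒ P_in = P_out, so I_p = P_out/V_p = 198.28/120 = 1.65 A.

I_p ≈ 1.65 A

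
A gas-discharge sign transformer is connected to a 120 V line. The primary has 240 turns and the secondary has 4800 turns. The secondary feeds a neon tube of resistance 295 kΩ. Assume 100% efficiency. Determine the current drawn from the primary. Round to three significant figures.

V_s = V_p × N_s/N_p = 120 × 4800/240 = 2400.0 V.
I_s = V_s/R = 2400.0/295000 = 0.0081356 A.
For an ideal transformer I_p N_p = I_s N_s, so I_p = 0.0081356 × 4800/240 = 0.163 A.

I_p ≈ 0.163 A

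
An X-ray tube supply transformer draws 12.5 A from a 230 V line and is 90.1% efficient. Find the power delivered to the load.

P_out ≈ 2590 W

P_in = V_in I_in = 230 × 12.5 = 2875.0 W.
P_out = η P_in = 0.901 × 2875.0 = 2590 W.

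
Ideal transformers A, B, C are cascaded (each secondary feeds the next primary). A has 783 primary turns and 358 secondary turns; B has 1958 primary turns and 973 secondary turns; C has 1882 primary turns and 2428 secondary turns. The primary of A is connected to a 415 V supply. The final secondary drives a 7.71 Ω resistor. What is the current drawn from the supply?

I_supply ≈ 4.62 A

Secondary of A: V = 415.00 × 358/783 = 189.74 V.
Secondary of B: V = 189.74 × 973/1958 = 94.291 V.
Secondary of C: V = 94.291 × 2428/1882 = 121.65 V.
I_load = 121.65/7.71 = 15.778 A, so P_out = 121.65 × 15.778 = 1919.3 W.
All ideal ⇒ P_in = P_out, so I_supply = 1919.3/415 = 4.62 A.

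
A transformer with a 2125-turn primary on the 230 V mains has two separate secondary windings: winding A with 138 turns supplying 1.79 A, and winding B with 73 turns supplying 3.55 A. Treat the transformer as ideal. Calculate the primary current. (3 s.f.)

I_p ≈ 0.238 A

V_A = 230 × 138/2125 = 14.936 V; V_B = 230 × 73/2125 = 7.9012 V.
P_out = V_A I_A + V_B I_B = 14.936×1.79 + 7.9012×3.55 = 26.736 + 28.049 = 54.785 W.
Ideal ⇒ P_in = P_out, so I_p = P_out/V_p = 54.785/230 = 0.238 A.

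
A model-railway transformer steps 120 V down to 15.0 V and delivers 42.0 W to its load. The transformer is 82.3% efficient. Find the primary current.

I_p ≈ 0.425 A

P_in = P_out/η = 42.0/0.823 = 51.033 W.
I_p = P_in/V_p = 51.033/120 = 0.425 A.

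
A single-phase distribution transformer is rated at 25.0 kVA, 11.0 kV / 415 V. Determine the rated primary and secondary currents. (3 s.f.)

I_p = S/V_p = 25000/11000 = 2.27 A.
I_s = S/V_s = 25000/415 = 60.2 A.

I_p ≈ 2.27 A, I_s ≈ 60.2 A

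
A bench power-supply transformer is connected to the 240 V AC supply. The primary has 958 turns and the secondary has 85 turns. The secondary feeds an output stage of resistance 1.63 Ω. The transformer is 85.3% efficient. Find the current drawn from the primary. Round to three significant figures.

V_s = 240 × 85/958 = 21.294 V.
I_s = V_s/R = 21.294/1.63 = 13.064 A.
P_out = V_s I_s = 21.294 × 13.064 = 278.19 W.
P_in = P_out/η = 278.19/0.853 = 326.13 W.
I_p = P_in/V_p = 326.13/240 = 1.36 A.

I_p ≈ 1.36 A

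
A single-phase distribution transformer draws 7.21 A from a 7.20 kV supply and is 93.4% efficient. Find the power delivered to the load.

P_in = V_p I_p = 7200 × 7.21 = 51912 W.
P_out = η P_in = 0.934 × 51912 = 48500 W.

P_out ≈ 48500 W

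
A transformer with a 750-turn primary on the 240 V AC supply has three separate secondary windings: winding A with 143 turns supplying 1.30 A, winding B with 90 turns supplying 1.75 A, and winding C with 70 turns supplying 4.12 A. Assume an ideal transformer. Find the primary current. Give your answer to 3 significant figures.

V_A = 240 × 143/750 = 45.760 V; V_B = 240 × 90/750 = 28.800 V; V_C = 240 × 70/750 = 22.400 V.
P_out = V_A I_A + V_B I_B + V_C I_C = 45.760×1.30 + 28.800×1.75 + 22.400×4.12 = 59.488 + 50.400 + 92.288 = 202.18 W.
Ideal ⇒ P_in = P_out, so I_p = P_out/V_p = 202.18/240 = 0.842 A.

I_p ≈ 0.842 A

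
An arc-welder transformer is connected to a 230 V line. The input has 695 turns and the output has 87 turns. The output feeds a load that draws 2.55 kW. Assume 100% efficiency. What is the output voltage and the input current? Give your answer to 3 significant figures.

V_out ≈ 28.8 V, I_in ≈ 11.1 A

V_out = V_in × N_out/N_in = 230 × 87/695 = 28.791 V.
I_out = P/V_out = 2550/28.791 = 88.568 A.
I_in = I_out × N_out/N_in = 88.568 × 87/695 = 11.1 A.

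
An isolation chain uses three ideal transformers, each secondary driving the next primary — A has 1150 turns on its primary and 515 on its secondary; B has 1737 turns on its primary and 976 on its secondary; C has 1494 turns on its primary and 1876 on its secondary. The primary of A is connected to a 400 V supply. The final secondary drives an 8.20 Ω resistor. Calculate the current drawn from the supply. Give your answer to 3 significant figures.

Secondary of A: V = 400.00 × 515/1150 = 179.13 V.
Secondary of B: V = 179.13 × 976/1737 = 100.65 V.
Secondary of C: V = 100.65 × 1876/1494 = 126.39 V.
I_load = 126.39/8.20 = 15.413 A, so P_out = 126.39 × 15.413 = 1948.0 W.
All ideal ⇒ P_in = P_out, so I_supply = 1948.0/400 = 4.87 A.

I_supply ≈ 4.87 A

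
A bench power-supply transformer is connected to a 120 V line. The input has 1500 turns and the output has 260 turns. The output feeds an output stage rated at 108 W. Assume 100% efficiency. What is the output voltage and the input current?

V_out = V_in × N_out/N_in = 120 × 260/1500 = 20.800 V.
I_out = P/V_out = 108/20.800 = 5.1923 A.
I_in = I_out × N_out/N_in = 5.1923 × 260/1500 = 0.900 A.

V_out ≈ 20.8 V, I_in ≈ 0.900 A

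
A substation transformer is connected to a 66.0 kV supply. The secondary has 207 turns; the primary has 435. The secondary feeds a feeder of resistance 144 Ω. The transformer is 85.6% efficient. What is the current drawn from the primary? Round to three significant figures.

V_s = 66000 × 207/435 = 31407 V.
I_s = V_s/R = 31407/144 = 218.10 A.
P_out = V_s I_s = 31407 × 218.10 = 6.8500×10^6 W.
P_in = P_out/η = 6.8500×10^6/0.856 = 8.0023×10^6 W.
I_p = P_in/V_p = 8.0023×10^6/66000 = 121 A.

I_p ≈ 121 A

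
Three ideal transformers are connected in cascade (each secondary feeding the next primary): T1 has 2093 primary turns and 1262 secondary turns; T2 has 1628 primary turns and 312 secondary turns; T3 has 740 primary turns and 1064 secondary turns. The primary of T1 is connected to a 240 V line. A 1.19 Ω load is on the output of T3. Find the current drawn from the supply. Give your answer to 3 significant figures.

I_supply ≈ 5.57 A

After T1: V = 240.00 × 1262/2093 = 144.71 V.
After T2: V = 144.71 × 312/1628 = 27.733 V.
After T3: V = 27.733 × 1064/740 = 39.876 V.
I_load = 39.876/1.19 = 33.509 A, so P_out = 39.876 × 33.509 = 1336.2 W.
All ideal ⇒ P_in = P_out, so I_supply = 1336.2/240 = 5.57 A.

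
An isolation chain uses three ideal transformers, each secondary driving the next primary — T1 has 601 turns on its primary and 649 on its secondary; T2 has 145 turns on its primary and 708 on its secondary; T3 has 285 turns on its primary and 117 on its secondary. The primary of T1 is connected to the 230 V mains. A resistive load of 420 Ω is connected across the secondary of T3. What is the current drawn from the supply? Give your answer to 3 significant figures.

I_supply ≈ 2.57 A

After T1: V = 230.00 × 649/601 = 248.37 V.
After T2: V = 248.37 × 708/145 = 1212.7 V.
After T3: V = 1212.7 × 117/285 = 497.86 V.
I_load = 497.86/420 = 1.1854 A, so P_out = 497.86 × 1.1854 = 590.15 W.
All ideal ⇒ P_in = P_out, so I_supply = 590.15/230 = 2.57 A.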